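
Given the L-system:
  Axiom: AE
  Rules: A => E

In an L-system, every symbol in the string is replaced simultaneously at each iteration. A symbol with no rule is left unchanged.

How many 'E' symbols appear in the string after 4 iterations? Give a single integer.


Answer: 2

Derivation:
Step 0: AE  (1 'E')
Step 1: EE  (2 'E')
Step 2: EE  (2 'E')
Step 3: EE  (2 'E')
Step 4: EE  (2 'E')


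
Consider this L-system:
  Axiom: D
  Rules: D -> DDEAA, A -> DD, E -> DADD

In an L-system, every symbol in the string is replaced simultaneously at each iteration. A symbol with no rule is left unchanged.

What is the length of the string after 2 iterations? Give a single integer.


Answer: 18

Derivation:
Step 0: length = 1
Step 1: length = 5
Step 2: length = 18


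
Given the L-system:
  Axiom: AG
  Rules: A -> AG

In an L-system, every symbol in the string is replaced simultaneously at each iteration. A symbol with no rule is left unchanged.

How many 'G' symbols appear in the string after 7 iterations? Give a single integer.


Answer: 8

Derivation:
Step 0: AG  (1 'G')
Step 1: AGG  (2 'G')
Step 2: AGGG  (3 'G')
Step 3: AGGGG  (4 'G')
Step 4: AGGGGG  (5 'G')
Step 5: AGGGGGG  (6 'G')
Step 6: AGGGGGGG  (7 'G')
Step 7: AGGGGGGGG  (8 'G')


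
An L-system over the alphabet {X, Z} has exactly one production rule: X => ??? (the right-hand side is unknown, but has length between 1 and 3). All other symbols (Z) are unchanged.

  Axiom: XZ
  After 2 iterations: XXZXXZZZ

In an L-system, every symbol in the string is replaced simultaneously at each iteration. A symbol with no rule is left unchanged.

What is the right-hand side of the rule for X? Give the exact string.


Answer: XXZ

Derivation:
Trying X => XXZ:
  Step 0: XZ
  Step 1: XXZZ
  Step 2: XXZXXZZZ
Matches the given result.


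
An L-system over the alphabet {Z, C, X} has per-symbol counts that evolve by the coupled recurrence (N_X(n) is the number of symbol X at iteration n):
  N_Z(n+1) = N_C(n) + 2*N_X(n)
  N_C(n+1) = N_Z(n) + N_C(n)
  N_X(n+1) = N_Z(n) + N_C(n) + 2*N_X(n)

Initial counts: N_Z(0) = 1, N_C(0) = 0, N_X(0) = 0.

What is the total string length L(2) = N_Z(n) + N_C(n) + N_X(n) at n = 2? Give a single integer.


Step 0: N_Z=1, N_C=0, N_X=0, L=1
Step 1: N_Z=0, N_C=1, N_X=1, L=2
Step 2: N_Z=3, N_C=1, N_X=3, L=7

Answer: 7


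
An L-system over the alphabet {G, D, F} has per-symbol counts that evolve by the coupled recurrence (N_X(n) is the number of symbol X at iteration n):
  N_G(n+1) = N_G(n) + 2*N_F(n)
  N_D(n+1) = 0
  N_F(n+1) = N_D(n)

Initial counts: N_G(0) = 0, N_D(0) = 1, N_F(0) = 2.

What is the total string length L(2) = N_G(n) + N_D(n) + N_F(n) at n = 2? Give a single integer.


Step 0: N_G=0, N_D=1, N_F=2, L=3
Step 1: N_G=4, N_D=0, N_F=1, L=5
Step 2: N_G=6, N_D=0, N_F=0, L=6

Answer: 6


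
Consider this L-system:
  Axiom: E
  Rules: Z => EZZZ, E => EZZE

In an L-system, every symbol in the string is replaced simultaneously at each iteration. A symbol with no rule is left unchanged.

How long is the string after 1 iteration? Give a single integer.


Step 0: length = 1
Step 1: length = 4

Answer: 4


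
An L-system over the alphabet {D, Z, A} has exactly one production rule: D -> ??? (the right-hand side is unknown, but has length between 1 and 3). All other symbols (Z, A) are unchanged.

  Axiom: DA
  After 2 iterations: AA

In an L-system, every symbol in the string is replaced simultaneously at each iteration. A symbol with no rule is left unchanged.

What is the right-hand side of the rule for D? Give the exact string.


Trying D -> A:
  Step 0: DA
  Step 1: AA
  Step 2: AA
Matches the given result.

Answer: A


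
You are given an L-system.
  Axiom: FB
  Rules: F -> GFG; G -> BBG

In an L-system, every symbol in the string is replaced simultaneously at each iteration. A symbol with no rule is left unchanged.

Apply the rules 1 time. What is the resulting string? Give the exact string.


Answer: GFGB

Derivation:
Step 0: FB
Step 1: GFGB


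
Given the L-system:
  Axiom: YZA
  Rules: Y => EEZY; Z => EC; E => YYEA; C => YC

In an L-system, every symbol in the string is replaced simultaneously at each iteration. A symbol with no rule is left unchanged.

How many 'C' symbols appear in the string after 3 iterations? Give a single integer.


Answer: 3

Derivation:
Step 0: YZA  (0 'C')
Step 1: EEZYECA  (1 'C')
Step 2: YYEAYYEAECEEZYYYEAYCA  (2 'C')
Step 3: EEZYEEZYYYEAAEEZYEEZYYYEAAYYEAYCYYEAYYEAECEEZYEEZYEEZYYYEAAEEZYYCA  (3 'C')


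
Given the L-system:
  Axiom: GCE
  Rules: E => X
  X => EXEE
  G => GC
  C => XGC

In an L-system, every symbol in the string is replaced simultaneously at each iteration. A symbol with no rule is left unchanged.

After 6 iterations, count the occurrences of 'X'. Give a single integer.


Step 0: GCE  (0 'X')
Step 1: GCXGCX  (2 'X')
Step 2: GCXGCEXEEGCXGCEXEE  (4 'X')
Step 3: GCXGCEXEEGCXGCXEXEEXXGCXGCEXEEGCXGCXEXEEXX  (14 'X')
Step 4: GCXGCEXEEGCXGCXEXEEXXGCXGCEXEEGCXGCEXEEXEXEEXXEXEEEXEEGCXGCEXEEGCXGCXEXEEXXGCXGCEXEEGCXGCEXEEXEXEEXXEXEEEXEE  (34 'X')
Step 5: GCXGCEXEEGCXGCXEXEEXXGCXGCEXEEGCXGCEXEEXEXEEXXEXEEEXEEGCXGCEXEEGCXGCXEXEEXXGCXGCEXEEGCXGCXEXEEXXEXEEXEXEEXXEXEEEXEEXEXEEXXXEXEEXXGCXGCEXEEGCXGCXEXEEXXGCXGCEXEEGCXGCEXEEXEXEEXXEXEEEXEEGCXGCEXEEGCXGCXEXEEXXGCXGCEXEEGCXGCXEXEEXXEXEEXEXEEXXEXEEEXEEXEXEEXXXEXEEXX  (92 'X')
Step 6: GCXGCEXEEGCXGCXEXEEXXGCXGCEXEEGCXGCEXEEXEXEEXXEXEEEXEEGCXGCEXEEGCXGCXEXEEXXGCXGCEXEEGCXGCXEXEEXXEXEEXEXEEXXEXEEEXEEXEXEEXXXEXEEXXGCXGCEXEEGCXGCXEXEEXXGCXGCEXEEGCXGCEXEEXEXEEXXEXEEEXEEGCXGCEXEEGCXGCXEXEEXXGCXGCEXEEGCXGCEXEEXEXEEXXEXEEEXEEXEXEEXXEXEEXEXEEXXEXEEEXEEXEXEEXXXEXEEXXEXEEXEXEEXXEXEEEXEEEXEEXEXEEXXEXEEEXEEGCXGCEXEEGCXGCXEXEEXXGCXGCEXEEGCXGCEXEEXEXEEXXEXEEEXEEGCXGCEXEEGCXGCXEXEEXXGCXGCEXEEGCXGCXEXEEXXEXEEXEXEEXXEXEEEXEEXEXEEXXXEXEEXXGCXGCEXEEGCXGCXEXEEXXGCXGCEXEEGCXGCEXEEXEXEEXXEXEEEXEEGCXGCEXEEGCXGCXEXEEXXGCXGCEXEEGCXGCEXEEXEXEEXXEXEEEXEEXEXEEXXEXEEXEXEEXXEXEEEXEEXEXEEXXXEXEEXXEXEEXEXEEXXEXEEEXEEEXEEXEXEEXXEXEEEXEE  (226 'X')

Answer: 226


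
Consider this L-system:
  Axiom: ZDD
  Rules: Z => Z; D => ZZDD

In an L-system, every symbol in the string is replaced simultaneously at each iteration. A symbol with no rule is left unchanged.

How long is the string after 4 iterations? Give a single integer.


Answer: 93

Derivation:
Step 0: length = 3
Step 1: length = 9
Step 2: length = 21
Step 3: length = 45
Step 4: length = 93


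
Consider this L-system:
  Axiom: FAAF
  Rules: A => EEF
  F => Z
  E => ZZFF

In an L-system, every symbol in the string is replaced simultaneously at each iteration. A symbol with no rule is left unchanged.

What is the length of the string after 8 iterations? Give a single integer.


Step 0: length = 4
Step 1: length = 8
Step 2: length = 20
Step 3: length = 20
Step 4: length = 20
Step 5: length = 20
Step 6: length = 20
Step 7: length = 20
Step 8: length = 20

Answer: 20


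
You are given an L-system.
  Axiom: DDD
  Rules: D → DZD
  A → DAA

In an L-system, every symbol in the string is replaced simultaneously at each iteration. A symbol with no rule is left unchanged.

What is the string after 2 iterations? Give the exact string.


Step 0: DDD
Step 1: DZDDZDDZD
Step 2: DZDZDZDDZDZDZDDZDZDZD

Answer: DZDZDZDDZDZDZDDZDZDZD


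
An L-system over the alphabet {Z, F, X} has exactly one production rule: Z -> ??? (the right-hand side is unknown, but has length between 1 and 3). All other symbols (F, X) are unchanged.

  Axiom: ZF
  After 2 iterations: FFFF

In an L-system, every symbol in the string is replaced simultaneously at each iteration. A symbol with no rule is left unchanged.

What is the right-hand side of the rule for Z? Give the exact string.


Trying Z -> FFF:
  Step 0: ZF
  Step 1: FFFF
  Step 2: FFFF
Matches the given result.

Answer: FFF


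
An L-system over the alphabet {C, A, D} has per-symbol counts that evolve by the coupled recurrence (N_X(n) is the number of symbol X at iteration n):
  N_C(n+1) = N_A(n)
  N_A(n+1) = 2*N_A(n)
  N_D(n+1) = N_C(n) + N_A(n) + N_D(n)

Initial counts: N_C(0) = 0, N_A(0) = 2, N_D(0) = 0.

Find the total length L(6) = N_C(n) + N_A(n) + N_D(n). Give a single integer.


Answer: 380

Derivation:
Step 0: N_C=0, N_A=2, N_D=0, L=2
Step 1: N_C=2, N_A=4, N_D=2, L=8
Step 2: N_C=4, N_A=8, N_D=8, L=20
Step 3: N_C=8, N_A=16, N_D=20, L=44
Step 4: N_C=16, N_A=32, N_D=44, L=92
Step 5: N_C=32, N_A=64, N_D=92, L=188
Step 6: N_C=64, N_A=128, N_D=188, L=380


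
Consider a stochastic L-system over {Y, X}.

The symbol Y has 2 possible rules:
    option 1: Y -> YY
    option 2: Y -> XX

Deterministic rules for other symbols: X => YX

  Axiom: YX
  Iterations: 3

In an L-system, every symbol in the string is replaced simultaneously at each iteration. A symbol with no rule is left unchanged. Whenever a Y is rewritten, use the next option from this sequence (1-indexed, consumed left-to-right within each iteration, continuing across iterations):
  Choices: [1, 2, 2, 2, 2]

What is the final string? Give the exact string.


Answer: YXYXYXYXYXYXXXYX

Derivation:
Step 0: YX
Step 1: YYYX  (used choices [1])
Step 2: XXXXXXYX  (used choices [2, 2, 2])
Step 3: YXYXYXYXYXYXXXYX  (used choices [2])


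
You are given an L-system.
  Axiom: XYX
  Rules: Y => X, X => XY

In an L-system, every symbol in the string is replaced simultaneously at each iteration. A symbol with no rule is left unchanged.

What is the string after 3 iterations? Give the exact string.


Answer: XYXXYXYXXYXXY

Derivation:
Step 0: XYX
Step 1: XYXXY
Step 2: XYXXYXYX
Step 3: XYXXYXYXXYXXY


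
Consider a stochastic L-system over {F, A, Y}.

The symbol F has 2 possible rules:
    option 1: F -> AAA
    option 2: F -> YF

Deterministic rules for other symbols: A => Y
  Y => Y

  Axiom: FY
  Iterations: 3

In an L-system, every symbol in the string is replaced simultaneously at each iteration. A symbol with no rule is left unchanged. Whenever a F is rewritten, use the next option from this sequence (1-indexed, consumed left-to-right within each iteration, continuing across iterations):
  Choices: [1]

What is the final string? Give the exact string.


Answer: YYYY

Derivation:
Step 0: FY
Step 1: AAAY  (used choices [1])
Step 2: YYYY  (used choices [])
Step 3: YYYY  (used choices [])


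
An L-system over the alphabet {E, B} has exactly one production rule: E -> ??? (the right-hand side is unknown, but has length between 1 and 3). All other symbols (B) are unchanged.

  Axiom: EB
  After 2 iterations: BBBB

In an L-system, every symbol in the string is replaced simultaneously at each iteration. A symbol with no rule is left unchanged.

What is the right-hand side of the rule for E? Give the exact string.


Trying E -> BBB:
  Step 0: EB
  Step 1: BBBB
  Step 2: BBBB
Matches the given result.

Answer: BBB


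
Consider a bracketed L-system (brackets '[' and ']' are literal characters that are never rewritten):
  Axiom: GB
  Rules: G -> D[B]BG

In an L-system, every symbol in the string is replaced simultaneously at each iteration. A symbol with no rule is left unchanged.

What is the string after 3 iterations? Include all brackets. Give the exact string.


Step 0: GB
Step 1: D[B]BGB
Step 2: D[B]BD[B]BGB
Step 3: D[B]BD[B]BD[B]BGB

Answer: D[B]BD[B]BD[B]BGB


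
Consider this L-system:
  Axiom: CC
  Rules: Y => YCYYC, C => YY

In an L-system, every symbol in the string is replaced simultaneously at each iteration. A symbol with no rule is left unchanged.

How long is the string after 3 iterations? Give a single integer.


Step 0: length = 2
Step 1: length = 4
Step 2: length = 20
Step 3: length = 76

Answer: 76


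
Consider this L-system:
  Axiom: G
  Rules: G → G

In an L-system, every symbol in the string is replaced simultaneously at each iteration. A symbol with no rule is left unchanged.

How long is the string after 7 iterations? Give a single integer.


Step 0: length = 1
Step 1: length = 1
Step 2: length = 1
Step 3: length = 1
Step 4: length = 1
Step 5: length = 1
Step 6: length = 1
Step 7: length = 1

Answer: 1


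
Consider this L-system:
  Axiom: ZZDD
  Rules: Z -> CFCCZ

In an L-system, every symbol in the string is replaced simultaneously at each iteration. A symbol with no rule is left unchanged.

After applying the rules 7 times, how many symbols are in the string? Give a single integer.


Step 0: length = 4
Step 1: length = 12
Step 2: length = 20
Step 3: length = 28
Step 4: length = 36
Step 5: length = 44
Step 6: length = 52
Step 7: length = 60

Answer: 60


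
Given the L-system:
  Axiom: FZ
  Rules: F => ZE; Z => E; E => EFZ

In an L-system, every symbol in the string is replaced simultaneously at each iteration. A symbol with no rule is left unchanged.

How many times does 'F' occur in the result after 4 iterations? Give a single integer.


Step 0: FZ  (1 'F')
Step 1: ZEE  (0 'F')
Step 2: EEFZEFZ  (2 'F')
Step 3: EFZEFZZEEEFZZEE  (3 'F')
Step 4: EFZZEEEFZZEEEEFZEFZEFZZEEEEFZEFZ  (7 'F')

Answer: 7


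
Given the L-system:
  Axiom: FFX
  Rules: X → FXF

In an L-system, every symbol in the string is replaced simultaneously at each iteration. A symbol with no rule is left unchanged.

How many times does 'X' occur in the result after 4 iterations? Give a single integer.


Step 0: FFX  (1 'X')
Step 1: FFFXF  (1 'X')
Step 2: FFFFXFF  (1 'X')
Step 3: FFFFFXFFF  (1 'X')
Step 4: FFFFFFXFFFF  (1 'X')

Answer: 1


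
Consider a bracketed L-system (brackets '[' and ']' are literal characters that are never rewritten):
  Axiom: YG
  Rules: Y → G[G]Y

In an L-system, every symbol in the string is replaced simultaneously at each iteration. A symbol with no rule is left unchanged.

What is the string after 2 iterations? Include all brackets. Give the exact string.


Step 0: YG
Step 1: G[G]YG
Step 2: G[G]G[G]YG

Answer: G[G]G[G]YG


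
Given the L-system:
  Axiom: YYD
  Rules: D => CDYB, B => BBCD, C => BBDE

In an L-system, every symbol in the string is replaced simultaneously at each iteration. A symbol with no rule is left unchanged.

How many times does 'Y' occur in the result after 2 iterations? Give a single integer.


Step 0: YYD  (2 'Y')
Step 1: YYCDYB  (3 'Y')
Step 2: YYBBDECDYBYBBCD  (4 'Y')

Answer: 4


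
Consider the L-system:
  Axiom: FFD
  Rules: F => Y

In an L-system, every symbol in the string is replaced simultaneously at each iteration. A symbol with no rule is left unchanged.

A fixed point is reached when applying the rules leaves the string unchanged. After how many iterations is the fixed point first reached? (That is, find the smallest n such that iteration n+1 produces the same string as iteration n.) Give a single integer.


Answer: 1

Derivation:
Step 0: FFD
Step 1: YYD
Step 2: YYD  (unchanged — fixed point at step 1)


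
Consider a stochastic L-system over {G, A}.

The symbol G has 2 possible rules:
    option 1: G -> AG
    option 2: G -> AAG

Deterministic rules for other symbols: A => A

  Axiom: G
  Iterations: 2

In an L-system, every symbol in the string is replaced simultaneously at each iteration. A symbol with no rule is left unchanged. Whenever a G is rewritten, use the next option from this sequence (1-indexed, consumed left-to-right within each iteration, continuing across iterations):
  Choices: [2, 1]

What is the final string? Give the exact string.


Answer: AAAG

Derivation:
Step 0: G
Step 1: AAG  (used choices [2])
Step 2: AAAG  (used choices [1])


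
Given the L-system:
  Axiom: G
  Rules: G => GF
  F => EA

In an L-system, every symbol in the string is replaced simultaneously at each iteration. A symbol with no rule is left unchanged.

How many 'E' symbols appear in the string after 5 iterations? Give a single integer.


Answer: 4

Derivation:
Step 0: G  (0 'E')
Step 1: GF  (0 'E')
Step 2: GFEA  (1 'E')
Step 3: GFEAEA  (2 'E')
Step 4: GFEAEAEA  (3 'E')
Step 5: GFEAEAEAEA  (4 'E')


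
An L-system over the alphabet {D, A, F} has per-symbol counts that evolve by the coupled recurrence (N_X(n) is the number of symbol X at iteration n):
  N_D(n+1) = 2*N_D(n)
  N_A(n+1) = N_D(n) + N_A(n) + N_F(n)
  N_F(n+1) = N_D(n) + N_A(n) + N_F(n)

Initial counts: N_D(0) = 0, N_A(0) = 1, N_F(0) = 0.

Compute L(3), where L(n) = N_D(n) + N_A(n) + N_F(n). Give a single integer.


Answer: 8

Derivation:
Step 0: N_D=0, N_A=1, N_F=0, L=1
Step 1: N_D=0, N_A=1, N_F=1, L=2
Step 2: N_D=0, N_A=2, N_F=2, L=4
Step 3: N_D=0, N_A=4, N_F=4, L=8


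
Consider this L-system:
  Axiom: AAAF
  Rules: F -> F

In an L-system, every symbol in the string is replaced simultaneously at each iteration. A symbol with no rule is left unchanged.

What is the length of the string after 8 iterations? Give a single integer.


Step 0: length = 4
Step 1: length = 4
Step 2: length = 4
Step 3: length = 4
Step 4: length = 4
Step 5: length = 4
Step 6: length = 4
Step 7: length = 4
Step 8: length = 4

Answer: 4


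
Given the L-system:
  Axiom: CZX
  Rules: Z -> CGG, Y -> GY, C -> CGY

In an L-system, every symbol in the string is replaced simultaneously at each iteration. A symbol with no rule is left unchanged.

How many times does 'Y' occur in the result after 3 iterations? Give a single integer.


Step 0: CZX  (0 'Y')
Step 1: CGYCGGX  (1 'Y')
Step 2: CGYGGYCGYGGX  (3 'Y')
Step 3: CGYGGYGGGYCGYGGYGGX  (5 'Y')

Answer: 5


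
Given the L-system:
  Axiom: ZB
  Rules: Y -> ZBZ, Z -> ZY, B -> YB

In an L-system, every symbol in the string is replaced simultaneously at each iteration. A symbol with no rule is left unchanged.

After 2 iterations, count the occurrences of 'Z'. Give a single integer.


Step 0: ZB  (1 'Z')
Step 1: ZYYB  (1 'Z')
Step 2: ZYZBZZBZYB  (5 'Z')

Answer: 5


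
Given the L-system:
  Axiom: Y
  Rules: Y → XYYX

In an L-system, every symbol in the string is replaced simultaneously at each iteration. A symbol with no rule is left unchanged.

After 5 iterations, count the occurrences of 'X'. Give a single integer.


Step 0: Y  (0 'X')
Step 1: XYYX  (2 'X')
Step 2: XXYYXXYYXX  (6 'X')
Step 3: XXXYYXXYYXXXXYYXXYYXXX  (14 'X')
Step 4: XXXXYYXXYYXXXXYYXXYYXXXXXXYYXXYYXXXXYYXXYYXXXX  (30 'X')
Step 5: XXXXXYYXXYYXXXXYYXXYYXXXXXXYYXXYYXXXXYYXXYYXXXXXXXXYYXXYYXXXXYYXXYYXXXXXXYYXXYYXXXXYYXXYYXXXXX  (62 'X')

Answer: 62


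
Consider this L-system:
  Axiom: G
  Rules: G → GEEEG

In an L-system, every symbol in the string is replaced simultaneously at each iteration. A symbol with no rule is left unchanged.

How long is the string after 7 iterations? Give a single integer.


Answer: 509

Derivation:
Step 0: length = 1
Step 1: length = 5
Step 2: length = 13
Step 3: length = 29
Step 4: length = 61
Step 5: length = 125
Step 6: length = 253
Step 7: length = 509


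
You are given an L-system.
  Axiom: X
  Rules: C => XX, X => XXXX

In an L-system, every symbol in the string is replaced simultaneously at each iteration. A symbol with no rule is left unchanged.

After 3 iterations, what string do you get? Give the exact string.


Answer: XXXXXXXXXXXXXXXXXXXXXXXXXXXXXXXXXXXXXXXXXXXXXXXXXXXXXXXXXXXXXXXX

Derivation:
Step 0: X
Step 1: XXXX
Step 2: XXXXXXXXXXXXXXXX
Step 3: XXXXXXXXXXXXXXXXXXXXXXXXXXXXXXXXXXXXXXXXXXXXXXXXXXXXXXXXXXXXXXXX


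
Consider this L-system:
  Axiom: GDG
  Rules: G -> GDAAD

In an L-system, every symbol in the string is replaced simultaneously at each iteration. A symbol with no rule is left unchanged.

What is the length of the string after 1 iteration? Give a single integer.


Step 0: length = 3
Step 1: length = 11

Answer: 11


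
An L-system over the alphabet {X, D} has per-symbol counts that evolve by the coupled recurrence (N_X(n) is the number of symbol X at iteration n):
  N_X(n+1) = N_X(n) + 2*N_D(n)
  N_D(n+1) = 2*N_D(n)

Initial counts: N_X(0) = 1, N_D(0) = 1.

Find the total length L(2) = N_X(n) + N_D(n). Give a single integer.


Step 0: N_X=1, N_D=1, L=2
Step 1: N_X=3, N_D=2, L=5
Step 2: N_X=7, N_D=4, L=11

Answer: 11


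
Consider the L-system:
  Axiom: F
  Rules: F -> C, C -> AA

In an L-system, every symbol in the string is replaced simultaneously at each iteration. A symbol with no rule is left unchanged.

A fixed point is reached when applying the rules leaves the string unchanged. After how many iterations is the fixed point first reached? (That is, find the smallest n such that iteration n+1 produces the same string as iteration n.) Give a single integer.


Answer: 2

Derivation:
Step 0: F
Step 1: C
Step 2: AA
Step 3: AA  (unchanged — fixed point at step 2)


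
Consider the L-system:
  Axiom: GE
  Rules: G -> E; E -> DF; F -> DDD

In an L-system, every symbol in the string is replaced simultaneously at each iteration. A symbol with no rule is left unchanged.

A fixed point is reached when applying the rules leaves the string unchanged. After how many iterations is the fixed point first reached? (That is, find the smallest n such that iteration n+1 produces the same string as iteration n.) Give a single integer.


Answer: 3

Derivation:
Step 0: GE
Step 1: EDF
Step 2: DFDDDD
Step 3: DDDDDDDD
Step 4: DDDDDDDD  (unchanged — fixed point at step 3)


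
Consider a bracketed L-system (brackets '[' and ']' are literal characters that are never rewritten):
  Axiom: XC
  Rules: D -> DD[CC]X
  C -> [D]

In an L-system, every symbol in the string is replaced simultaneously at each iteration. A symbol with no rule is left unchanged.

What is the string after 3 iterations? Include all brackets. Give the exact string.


Step 0: XC
Step 1: X[D]
Step 2: X[DD[CC]X]
Step 3: X[DD[CC]XDD[CC]X[[D][D]]X]

Answer: X[DD[CC]XDD[CC]X[[D][D]]X]


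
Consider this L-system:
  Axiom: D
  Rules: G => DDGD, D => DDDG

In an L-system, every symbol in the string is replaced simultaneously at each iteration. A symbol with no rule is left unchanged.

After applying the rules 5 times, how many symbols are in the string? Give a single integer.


Step 0: length = 1
Step 1: length = 4
Step 2: length = 16
Step 3: length = 64
Step 4: length = 256
Step 5: length = 1024

Answer: 1024


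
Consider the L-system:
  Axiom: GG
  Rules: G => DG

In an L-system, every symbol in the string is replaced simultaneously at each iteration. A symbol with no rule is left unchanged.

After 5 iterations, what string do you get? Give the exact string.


Step 0: GG
Step 1: DGDG
Step 2: DDGDDG
Step 3: DDDGDDDG
Step 4: DDDDGDDDDG
Step 5: DDDDDGDDDDDG

Answer: DDDDDGDDDDDG


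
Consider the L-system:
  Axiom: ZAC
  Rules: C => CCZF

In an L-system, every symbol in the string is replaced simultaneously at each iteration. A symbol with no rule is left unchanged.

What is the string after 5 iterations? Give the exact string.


Answer: ZACCZFCCZFZFCCZFCCZFZFZFCCZFCCZFZFCCZFCCZFZFZFZFCCZFCCZFZFCCZFCCZFZFZFCCZFCCZFZFCCZFCCZFZFZFZFZF

Derivation:
Step 0: ZAC
Step 1: ZACCZF
Step 2: ZACCZFCCZFZF
Step 3: ZACCZFCCZFZFCCZFCCZFZFZF
Step 4: ZACCZFCCZFZFCCZFCCZFZFZFCCZFCCZFZFCCZFCCZFZFZFZF
Step 5: ZACCZFCCZFZFCCZFCCZFZFZFCCZFCCZFZFCCZFCCZFZFZFZFCCZFCCZFZFCCZFCCZFZFZFCCZFCCZFZFCCZFCCZFZFZFZFZF


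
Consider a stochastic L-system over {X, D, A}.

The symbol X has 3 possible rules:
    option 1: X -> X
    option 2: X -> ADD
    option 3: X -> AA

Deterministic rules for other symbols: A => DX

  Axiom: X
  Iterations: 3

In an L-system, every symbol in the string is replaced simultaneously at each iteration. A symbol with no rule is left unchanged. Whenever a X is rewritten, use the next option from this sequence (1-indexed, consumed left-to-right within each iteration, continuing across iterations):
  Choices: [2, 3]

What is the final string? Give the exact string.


Step 0: X
Step 1: ADD  (used choices [2])
Step 2: DXDD  (used choices [])
Step 3: DAADD  (used choices [3])

Answer: DAADD


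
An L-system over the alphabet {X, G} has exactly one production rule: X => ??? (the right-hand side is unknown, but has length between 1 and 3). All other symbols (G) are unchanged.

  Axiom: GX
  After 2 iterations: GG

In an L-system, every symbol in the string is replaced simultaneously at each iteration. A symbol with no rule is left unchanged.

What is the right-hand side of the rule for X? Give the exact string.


Trying X => G:
  Step 0: GX
  Step 1: GG
  Step 2: GG
Matches the given result.

Answer: G


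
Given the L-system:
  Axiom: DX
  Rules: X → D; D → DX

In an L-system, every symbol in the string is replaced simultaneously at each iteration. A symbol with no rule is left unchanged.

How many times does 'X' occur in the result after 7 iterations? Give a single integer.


Answer: 21

Derivation:
Step 0: DX  (1 'X')
Step 1: DXD  (1 'X')
Step 2: DXDDX  (2 'X')
Step 3: DXDDXDXD  (3 'X')
Step 4: DXDDXDXDDXDDX  (5 'X')
Step 5: DXDDXDXDDXDDXDXDDXDXD  (8 'X')
Step 6: DXDDXDXDDXDDXDXDDXDXDDXDDXDXDDXDDX  (13 'X')
Step 7: DXDDXDXDDXDDXDXDDXDXDDXDDXDXDDXDDXDXDDXDXDDXDDXDXDDXDXD  (21 'X')


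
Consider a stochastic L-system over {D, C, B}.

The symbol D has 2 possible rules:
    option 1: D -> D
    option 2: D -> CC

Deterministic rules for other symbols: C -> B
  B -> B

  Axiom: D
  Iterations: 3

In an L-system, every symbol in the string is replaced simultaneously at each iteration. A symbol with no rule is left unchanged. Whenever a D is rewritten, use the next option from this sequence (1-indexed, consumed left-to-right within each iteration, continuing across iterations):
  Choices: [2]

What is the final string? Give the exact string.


Step 0: D
Step 1: CC  (used choices [2])
Step 2: BB  (used choices [])
Step 3: BB  (used choices [])

Answer: BB


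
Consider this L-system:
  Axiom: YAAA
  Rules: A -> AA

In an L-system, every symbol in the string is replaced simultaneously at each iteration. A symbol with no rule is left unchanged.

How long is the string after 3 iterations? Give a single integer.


Answer: 25

Derivation:
Step 0: length = 4
Step 1: length = 7
Step 2: length = 13
Step 3: length = 25


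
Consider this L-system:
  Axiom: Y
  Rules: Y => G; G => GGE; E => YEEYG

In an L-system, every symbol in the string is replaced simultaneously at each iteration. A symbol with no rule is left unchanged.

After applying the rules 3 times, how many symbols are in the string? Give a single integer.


Answer: 11

Derivation:
Step 0: length = 1
Step 1: length = 1
Step 2: length = 3
Step 3: length = 11


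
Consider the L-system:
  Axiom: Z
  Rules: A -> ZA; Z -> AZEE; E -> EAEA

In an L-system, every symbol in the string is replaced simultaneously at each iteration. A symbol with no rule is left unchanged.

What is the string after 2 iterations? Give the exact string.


Step 0: Z
Step 1: AZEE
Step 2: ZAAZEEEAEAEAEA

Answer: ZAAZEEEAEAEAEA


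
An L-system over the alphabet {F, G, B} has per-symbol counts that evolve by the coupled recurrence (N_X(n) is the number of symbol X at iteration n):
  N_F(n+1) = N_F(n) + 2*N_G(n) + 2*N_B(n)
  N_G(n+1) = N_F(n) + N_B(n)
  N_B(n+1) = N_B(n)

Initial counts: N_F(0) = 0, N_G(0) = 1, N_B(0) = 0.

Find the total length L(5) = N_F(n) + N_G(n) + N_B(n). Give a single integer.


Step 0: N_F=0, N_G=1, N_B=0, L=1
Step 1: N_F=2, N_G=0, N_B=0, L=2
Step 2: N_F=2, N_G=2, N_B=0, L=4
Step 3: N_F=6, N_G=2, N_B=0, L=8
Step 4: N_F=10, N_G=6, N_B=0, L=16
Step 5: N_F=22, N_G=10, N_B=0, L=32

Answer: 32


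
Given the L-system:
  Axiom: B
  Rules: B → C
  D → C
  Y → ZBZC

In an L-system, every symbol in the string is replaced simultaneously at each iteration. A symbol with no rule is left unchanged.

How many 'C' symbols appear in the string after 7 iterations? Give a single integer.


Answer: 1

Derivation:
Step 0: B  (0 'C')
Step 1: C  (1 'C')
Step 2: C  (1 'C')
Step 3: C  (1 'C')
Step 4: C  (1 'C')
Step 5: C  (1 'C')
Step 6: C  (1 'C')
Step 7: C  (1 'C')


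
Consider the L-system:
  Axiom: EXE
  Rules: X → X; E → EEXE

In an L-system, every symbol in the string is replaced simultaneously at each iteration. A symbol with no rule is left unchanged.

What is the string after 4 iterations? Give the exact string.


Step 0: EXE
Step 1: EEXEXEEXE
Step 2: EEXEEEXEXEEXEXEEXEEEXEXEEXE
Step 3: EEXEEEXEXEEXEEEXEEEXEXEEXEXEEXEEEXEXEEXEXEEXEEEXEXEEXEEEXEEEXEXEEXEXEEXEEEXEXEEXE
Step 4: EEXEEEXEXEEXEEEXEEEXEXEEXEXEEXEEEXEXEEXEEEXEEEXEXEEXEEEXEEEXEXEEXEXEEXEEEXEXEEXEXEEXEEEXEXEEXEEEXEEEXEXEEXEXEEXEEEXEXEEXEXEEXEEEXEXEEXEEEXEEEXEXEEXEXEEXEEEXEXEEXEEEXEEEXEXEEXEEEXEEEXEXEEXEXEEXEEEXEXEEXEXEEXEEEXEXEEXEEEXEEEXEXEEXEXEEXEEEXEXEEXE

Answer: EEXEEEXEXEEXEEEXEEEXEXEEXEXEEXEEEXEXEEXEEEXEEEXEXEEXEEEXEEEXEXEEXEXEEXEEEXEXEEXEXEEXEEEXEXEEXEEEXEEEXEXEEXEXEEXEEEXEXEEXEXEEXEEEXEXEEXEEEXEEEXEXEEXEXEEXEEEXEXEEXEEEXEEEXEXEEXEEEXEEEXEXEEXEXEEXEEEXEXEEXEXEEXEEEXEXEEXEEEXEEEXEXEEXEXEEXEEEXEXEEXE


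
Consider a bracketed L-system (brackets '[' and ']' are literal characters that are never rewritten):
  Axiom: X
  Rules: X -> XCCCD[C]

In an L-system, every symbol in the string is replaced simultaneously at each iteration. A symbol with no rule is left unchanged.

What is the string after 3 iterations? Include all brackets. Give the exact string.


Answer: XCCCD[C]CCCD[C]CCCD[C]

Derivation:
Step 0: X
Step 1: XCCCD[C]
Step 2: XCCCD[C]CCCD[C]
Step 3: XCCCD[C]CCCD[C]CCCD[C]


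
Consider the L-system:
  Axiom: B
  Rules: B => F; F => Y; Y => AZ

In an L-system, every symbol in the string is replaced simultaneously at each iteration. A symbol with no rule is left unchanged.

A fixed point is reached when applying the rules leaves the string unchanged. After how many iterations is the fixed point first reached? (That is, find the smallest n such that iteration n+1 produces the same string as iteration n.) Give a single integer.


Answer: 3

Derivation:
Step 0: B
Step 1: F
Step 2: Y
Step 3: AZ
Step 4: AZ  (unchanged — fixed point at step 3)


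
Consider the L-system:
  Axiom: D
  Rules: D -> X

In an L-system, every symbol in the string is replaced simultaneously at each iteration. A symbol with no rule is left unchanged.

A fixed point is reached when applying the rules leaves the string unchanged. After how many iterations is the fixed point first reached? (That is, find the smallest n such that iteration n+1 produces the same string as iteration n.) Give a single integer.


Step 0: D
Step 1: X
Step 2: X  (unchanged — fixed point at step 1)

Answer: 1


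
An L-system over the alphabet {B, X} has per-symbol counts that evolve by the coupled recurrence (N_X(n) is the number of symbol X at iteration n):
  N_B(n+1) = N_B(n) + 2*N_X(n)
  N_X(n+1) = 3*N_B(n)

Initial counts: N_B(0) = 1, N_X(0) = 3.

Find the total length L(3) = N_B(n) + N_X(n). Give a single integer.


Answer: 94

Derivation:
Step 0: N_B=1, N_X=3, L=4
Step 1: N_B=7, N_X=3, L=10
Step 2: N_B=13, N_X=21, L=34
Step 3: N_B=55, N_X=39, L=94


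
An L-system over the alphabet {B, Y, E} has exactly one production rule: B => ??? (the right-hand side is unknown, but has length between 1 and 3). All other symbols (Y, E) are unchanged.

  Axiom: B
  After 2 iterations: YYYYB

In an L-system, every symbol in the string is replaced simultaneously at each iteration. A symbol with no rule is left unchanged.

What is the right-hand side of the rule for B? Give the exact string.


Answer: YYB

Derivation:
Trying B => YYB:
  Step 0: B
  Step 1: YYB
  Step 2: YYYYB
Matches the given result.


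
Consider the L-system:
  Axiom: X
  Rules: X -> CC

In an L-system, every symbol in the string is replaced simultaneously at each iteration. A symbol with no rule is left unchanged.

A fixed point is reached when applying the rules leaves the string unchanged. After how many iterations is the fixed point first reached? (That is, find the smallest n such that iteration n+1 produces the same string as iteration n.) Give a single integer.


Answer: 1

Derivation:
Step 0: X
Step 1: CC
Step 2: CC  (unchanged — fixed point at step 1)


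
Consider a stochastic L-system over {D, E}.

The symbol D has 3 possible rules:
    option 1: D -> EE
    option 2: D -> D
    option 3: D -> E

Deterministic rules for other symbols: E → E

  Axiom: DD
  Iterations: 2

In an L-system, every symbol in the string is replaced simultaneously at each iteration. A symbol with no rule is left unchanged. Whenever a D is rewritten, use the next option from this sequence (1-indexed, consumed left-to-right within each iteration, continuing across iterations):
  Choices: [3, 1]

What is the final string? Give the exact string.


Answer: EEE

Derivation:
Step 0: DD
Step 1: EEE  (used choices [3, 1])
Step 2: EEE  (used choices [])


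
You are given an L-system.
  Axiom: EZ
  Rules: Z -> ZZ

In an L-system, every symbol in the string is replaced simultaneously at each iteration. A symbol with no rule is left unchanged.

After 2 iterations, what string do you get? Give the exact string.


Step 0: EZ
Step 1: EZZ
Step 2: EZZZZ

Answer: EZZZZ


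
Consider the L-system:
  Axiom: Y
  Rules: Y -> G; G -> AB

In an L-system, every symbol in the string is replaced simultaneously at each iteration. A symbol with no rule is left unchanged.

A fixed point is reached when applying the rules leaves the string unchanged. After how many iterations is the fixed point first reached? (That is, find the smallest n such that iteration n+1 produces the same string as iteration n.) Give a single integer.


Step 0: Y
Step 1: G
Step 2: AB
Step 3: AB  (unchanged — fixed point at step 2)

Answer: 2


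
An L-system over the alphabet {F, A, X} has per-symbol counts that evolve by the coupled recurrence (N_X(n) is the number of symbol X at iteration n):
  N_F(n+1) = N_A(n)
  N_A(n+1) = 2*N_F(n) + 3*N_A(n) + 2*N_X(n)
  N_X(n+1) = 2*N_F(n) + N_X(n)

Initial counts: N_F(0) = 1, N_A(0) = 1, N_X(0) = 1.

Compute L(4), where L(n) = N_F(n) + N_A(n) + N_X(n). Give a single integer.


Step 0: N_F=1, N_A=1, N_X=1, L=3
Step 1: N_F=1, N_A=7, N_X=3, L=11
Step 2: N_F=7, N_A=29, N_X=5, L=41
Step 3: N_F=29, N_A=111, N_X=19, L=159
Step 4: N_F=111, N_A=429, N_X=77, L=617

Answer: 617


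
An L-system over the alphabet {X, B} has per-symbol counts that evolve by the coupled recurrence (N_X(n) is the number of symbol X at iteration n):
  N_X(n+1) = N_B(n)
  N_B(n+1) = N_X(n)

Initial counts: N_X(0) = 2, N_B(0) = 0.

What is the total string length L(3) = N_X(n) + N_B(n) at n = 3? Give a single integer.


Step 0: N_X=2, N_B=0, L=2
Step 1: N_X=0, N_B=2, L=2
Step 2: N_X=2, N_B=0, L=2
Step 3: N_X=0, N_B=2, L=2

Answer: 2


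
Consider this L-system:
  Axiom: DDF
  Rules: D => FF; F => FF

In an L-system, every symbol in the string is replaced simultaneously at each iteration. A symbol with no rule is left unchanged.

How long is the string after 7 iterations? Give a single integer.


Answer: 384

Derivation:
Step 0: length = 3
Step 1: length = 6
Step 2: length = 12
Step 3: length = 24
Step 4: length = 48
Step 5: length = 96
Step 6: length = 192
Step 7: length = 384


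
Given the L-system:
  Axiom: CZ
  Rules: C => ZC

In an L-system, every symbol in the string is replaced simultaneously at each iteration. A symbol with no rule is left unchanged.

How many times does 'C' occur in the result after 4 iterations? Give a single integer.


Answer: 1

Derivation:
Step 0: CZ  (1 'C')
Step 1: ZCZ  (1 'C')
Step 2: ZZCZ  (1 'C')
Step 3: ZZZCZ  (1 'C')
Step 4: ZZZZCZ  (1 'C')


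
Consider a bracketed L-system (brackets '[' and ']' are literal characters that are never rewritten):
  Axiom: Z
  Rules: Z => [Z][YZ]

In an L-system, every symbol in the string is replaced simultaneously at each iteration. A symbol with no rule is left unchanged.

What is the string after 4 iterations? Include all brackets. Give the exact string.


Answer: [[[[Z][YZ]][Y[Z][YZ]]][Y[[Z][YZ]][Y[Z][YZ]]]][Y[[[Z][YZ]][Y[Z][YZ]]][Y[[Z][YZ]][Y[Z][YZ]]]]

Derivation:
Step 0: Z
Step 1: [Z][YZ]
Step 2: [[Z][YZ]][Y[Z][YZ]]
Step 3: [[[Z][YZ]][Y[Z][YZ]]][Y[[Z][YZ]][Y[Z][YZ]]]
Step 4: [[[[Z][YZ]][Y[Z][YZ]]][Y[[Z][YZ]][Y[Z][YZ]]]][Y[[[Z][YZ]][Y[Z][YZ]]][Y[[Z][YZ]][Y[Z][YZ]]]]


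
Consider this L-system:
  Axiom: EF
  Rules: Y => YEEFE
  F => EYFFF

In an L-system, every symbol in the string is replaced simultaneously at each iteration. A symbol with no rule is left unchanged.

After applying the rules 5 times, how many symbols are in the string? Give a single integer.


Answer: 926

Derivation:
Step 0: length = 2
Step 1: length = 6
Step 2: length = 22
Step 3: length = 78
Step 4: length = 270
Step 5: length = 926


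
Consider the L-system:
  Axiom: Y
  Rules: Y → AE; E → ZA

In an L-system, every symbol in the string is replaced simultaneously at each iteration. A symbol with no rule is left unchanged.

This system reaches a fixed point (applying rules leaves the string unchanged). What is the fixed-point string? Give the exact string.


Answer: AZA

Derivation:
Step 0: Y
Step 1: AE
Step 2: AZA
Step 3: AZA  (unchanged — fixed point at step 2)


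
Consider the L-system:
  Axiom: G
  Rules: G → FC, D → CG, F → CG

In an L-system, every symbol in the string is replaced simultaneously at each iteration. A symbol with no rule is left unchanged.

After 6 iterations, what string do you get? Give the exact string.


Answer: CCCGCCC

Derivation:
Step 0: G
Step 1: FC
Step 2: CGC
Step 3: CFCC
Step 4: CCGCC
Step 5: CCFCCC
Step 6: CCCGCCC


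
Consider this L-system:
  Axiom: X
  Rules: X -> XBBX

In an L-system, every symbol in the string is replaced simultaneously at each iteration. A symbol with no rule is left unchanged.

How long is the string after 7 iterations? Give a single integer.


Step 0: length = 1
Step 1: length = 4
Step 2: length = 10
Step 3: length = 22
Step 4: length = 46
Step 5: length = 94
Step 6: length = 190
Step 7: length = 382

Answer: 382


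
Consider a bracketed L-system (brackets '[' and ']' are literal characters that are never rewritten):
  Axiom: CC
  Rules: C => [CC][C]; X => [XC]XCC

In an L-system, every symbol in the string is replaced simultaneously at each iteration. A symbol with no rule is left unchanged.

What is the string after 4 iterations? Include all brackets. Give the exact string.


Step 0: CC
Step 1: [CC][C][CC][C]
Step 2: [[CC][C][CC][C]][[CC][C]][[CC][C][CC][C]][[CC][C]]
Step 3: [[[CC][C][CC][C]][[CC][C]][[CC][C][CC][C]][[CC][C]]][[[CC][C][CC][C]][[CC][C]]][[[CC][C][CC][C]][[CC][C]][[CC][C][CC][C]][[CC][C]]][[[CC][C][CC][C]][[CC][C]]]
Step 4: [[[[CC][C][CC][C]][[CC][C]][[CC][C][CC][C]][[CC][C]]][[[CC][C][CC][C]][[CC][C]]][[[CC][C][CC][C]][[CC][C]][[CC][C][CC][C]][[CC][C]]][[[CC][C][CC][C]][[CC][C]]]][[[[CC][C][CC][C]][[CC][C]][[CC][C][CC][C]][[CC][C]]][[[CC][C][CC][C]][[CC][C]]]][[[[CC][C][CC][C]][[CC][C]][[CC][C][CC][C]][[CC][C]]][[[CC][C][CC][C]][[CC][C]]][[[CC][C][CC][C]][[CC][C]][[CC][C][CC][C]][[CC][C]]][[[CC][C][CC][C]][[CC][C]]]][[[[CC][C][CC][C]][[CC][C]][[CC][C][CC][C]][[CC][C]]][[[CC][C][CC][C]][[CC][C]]]]

Answer: [[[[CC][C][CC][C]][[CC][C]][[CC][C][CC][C]][[CC][C]]][[[CC][C][CC][C]][[CC][C]]][[[CC][C][CC][C]][[CC][C]][[CC][C][CC][C]][[CC][C]]][[[CC][C][CC][C]][[CC][C]]]][[[[CC][C][CC][C]][[CC][C]][[CC][C][CC][C]][[CC][C]]][[[CC][C][CC][C]][[CC][C]]]][[[[CC][C][CC][C]][[CC][C]][[CC][C][CC][C]][[CC][C]]][[[CC][C][CC][C]][[CC][C]]][[[CC][C][CC][C]][[CC][C]][[CC][C][CC][C]][[CC][C]]][[[CC][C][CC][C]][[CC][C]]]][[[[CC][C][CC][C]][[CC][C]][[CC][C][CC][C]][[CC][C]]][[[CC][C][CC][C]][[CC][C]]]]


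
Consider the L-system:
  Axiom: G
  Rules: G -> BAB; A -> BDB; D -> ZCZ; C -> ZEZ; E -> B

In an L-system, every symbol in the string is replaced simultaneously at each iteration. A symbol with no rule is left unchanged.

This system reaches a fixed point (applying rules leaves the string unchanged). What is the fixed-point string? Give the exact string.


Answer: BBZZBZZBB

Derivation:
Step 0: G
Step 1: BAB
Step 2: BBDBB
Step 3: BBZCZBB
Step 4: BBZZEZZBB
Step 5: BBZZBZZBB
Step 6: BBZZBZZBB  (unchanged — fixed point at step 5)


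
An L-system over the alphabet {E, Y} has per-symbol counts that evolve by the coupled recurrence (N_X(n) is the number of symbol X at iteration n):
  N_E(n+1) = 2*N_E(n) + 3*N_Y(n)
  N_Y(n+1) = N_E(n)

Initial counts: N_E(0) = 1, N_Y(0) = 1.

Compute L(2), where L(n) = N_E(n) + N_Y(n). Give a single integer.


Answer: 18

Derivation:
Step 0: N_E=1, N_Y=1, L=2
Step 1: N_E=5, N_Y=1, L=6
Step 2: N_E=13, N_Y=5, L=18
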